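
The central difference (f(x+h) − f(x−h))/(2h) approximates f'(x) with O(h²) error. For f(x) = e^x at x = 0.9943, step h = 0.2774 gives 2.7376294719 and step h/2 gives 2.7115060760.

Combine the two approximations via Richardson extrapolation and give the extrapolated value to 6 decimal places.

Error is O(h^2); halving h shrinks it by 2^2 = 4.
Weighted: 10.8460243040 − 2.7376294719 = 8.1083948321
8.1083948321 ÷ 3 = 2.7027982774

2.702798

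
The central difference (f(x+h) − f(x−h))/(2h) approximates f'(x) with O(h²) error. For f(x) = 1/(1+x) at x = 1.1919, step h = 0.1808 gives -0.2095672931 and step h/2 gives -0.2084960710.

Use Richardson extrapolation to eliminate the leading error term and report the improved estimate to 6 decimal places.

Method order is 2; weight 2^2 = 4.
2^2 × A(h/2) = -0.8339842840; minus A(h) gives -0.6244169909.
Divide by 2^2 − 1 = 3.
Extrapolated: (-0.6244169909) / 3 = -0.2081389970

-0.208139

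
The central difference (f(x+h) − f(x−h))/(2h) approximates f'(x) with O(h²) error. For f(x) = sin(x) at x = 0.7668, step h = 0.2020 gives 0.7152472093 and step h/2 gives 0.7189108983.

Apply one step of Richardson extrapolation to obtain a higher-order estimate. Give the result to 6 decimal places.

0.720132

r = 2, so 2^r = 4.
4×0.7189108983 = 2.8756435932; subtract 0.7152472093 → 2.1603963839
R = 2.1603963839/3 = 0.7201321280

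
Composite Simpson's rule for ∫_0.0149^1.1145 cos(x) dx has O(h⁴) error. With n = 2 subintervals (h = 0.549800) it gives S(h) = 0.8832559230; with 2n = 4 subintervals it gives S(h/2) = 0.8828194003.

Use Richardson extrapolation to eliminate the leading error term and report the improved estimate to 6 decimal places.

0.882790

With r = 4 the leading error scales as h^4, so the weight is 2^4 = 16.
Difference of the inputs: 0.8828194003 − 0.8832559230 = -0.0004365227
Correction (A(h/2) − A(h))/(16 − 1) = (-0.0004365227)/15 = -0.0000291015
R = 0.8828194003 − 0.0000291015 = 0.8827902988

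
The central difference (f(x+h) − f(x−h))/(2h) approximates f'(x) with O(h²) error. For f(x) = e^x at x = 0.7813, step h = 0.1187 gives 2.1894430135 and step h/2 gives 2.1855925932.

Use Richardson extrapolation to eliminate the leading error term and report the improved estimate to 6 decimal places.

Leading term ∝ h^2; use weight 4 = 2^2.
Difference of the inputs: 2.1855925932 − 2.1894430135 = -0.0038504203
Divide by 2^2 − 1 = 3: (-0.0038504203)/3 = -0.0012834734
R = A(h/2) + (A(h/2) − A(h))/3 = 2.1855925932 − 0.0012834734 = 2.1843091198

2.184309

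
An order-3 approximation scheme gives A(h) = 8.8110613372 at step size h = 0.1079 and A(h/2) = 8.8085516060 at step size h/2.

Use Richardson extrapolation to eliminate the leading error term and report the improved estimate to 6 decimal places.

8.808193

Method order is 3; weight 2^3 = 8.
8*8.8085516060 = 70.4684128480; 70.4684128480 − 8.8110613372 = 61.6573515108
Divide by 2^3 − 1 = 7.
R = 61.6573515108/7 = 8.8081930730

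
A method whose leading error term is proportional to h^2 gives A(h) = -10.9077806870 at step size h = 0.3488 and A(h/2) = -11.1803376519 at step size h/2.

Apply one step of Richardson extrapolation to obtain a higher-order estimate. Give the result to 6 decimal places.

Leading term ∝ h^2; use weight 4 = 2^2.
Weighted: (-44.7213506076) − (-10.9077806870) = -33.8135699206
R = (-33.8135699206)/3 = -11.2711899735

-11.271190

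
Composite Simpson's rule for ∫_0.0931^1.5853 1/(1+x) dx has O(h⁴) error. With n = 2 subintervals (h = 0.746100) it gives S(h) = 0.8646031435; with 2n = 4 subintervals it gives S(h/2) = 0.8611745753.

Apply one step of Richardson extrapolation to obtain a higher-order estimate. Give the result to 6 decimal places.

0.860946

Order 4 gives 2^r = 16 and 2^r − 1 = 15.
16·0.8611745753 = 13.7787932048; 13.7787932048 − 0.8646031435 = 12.9141900613
(16·0.8611745753 − 0.8646031435)/(16 − 1) = 0.8609460041
Correction |R − A(h/2)| = 2.286e-04; gap |A(h/2) − A(h)| = 3.429e-03.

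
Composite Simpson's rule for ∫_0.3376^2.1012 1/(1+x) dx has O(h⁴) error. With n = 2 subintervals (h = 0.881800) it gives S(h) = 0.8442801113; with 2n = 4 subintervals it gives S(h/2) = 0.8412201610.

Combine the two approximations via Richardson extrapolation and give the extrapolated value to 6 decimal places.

0.841016

Method order is 4; weight 2^4 = 16.
Weighted: 13.4595225760 − 0.8442801113 = 12.6152424647
Extrapolated: 12.6152424647 / 15 = 0.8410161643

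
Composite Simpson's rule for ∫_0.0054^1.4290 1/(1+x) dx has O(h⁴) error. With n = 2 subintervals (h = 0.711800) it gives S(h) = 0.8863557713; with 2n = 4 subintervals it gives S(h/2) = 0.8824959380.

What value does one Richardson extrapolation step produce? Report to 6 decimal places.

Method order is 4; weight 2^4 = 16.
2^4·A(h/2) = 14.1199350080; minus A(h) gives 13.2335792367.
Denominator 16 − 1 = 15.
Extrapolated: 13.2335792367 / 15 = 0.8822386158

0.882239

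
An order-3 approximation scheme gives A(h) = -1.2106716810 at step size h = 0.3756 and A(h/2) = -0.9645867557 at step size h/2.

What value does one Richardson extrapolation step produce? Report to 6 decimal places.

-0.929432

Order 3 gives 2^r = 8 and 2^r − 1 = 7.
Top: 8(-0.9645867557) − (-1.2106716810) = -6.5060223646
Denominator 8 − 1 = 7.
So the Richardson estimate is -0.9294317664.
Gap between inputs: 2.461e-01; correction applied: +0.0351549893.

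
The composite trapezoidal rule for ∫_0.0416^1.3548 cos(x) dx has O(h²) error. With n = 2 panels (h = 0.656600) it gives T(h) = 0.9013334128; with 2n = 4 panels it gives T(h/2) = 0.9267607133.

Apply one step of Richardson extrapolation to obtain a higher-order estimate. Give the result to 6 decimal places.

0.935236

With r = 2 the leading error scales as h^2, so the weight is 2^2 = 4.
2^2 × A(h/2) = 3.7070428532; minus A(h) gives 2.8057094404.
Divide by 2^2 − 1 = 3.
Result: 0.9352364801
Shift from A(h/2): +0.0084757668.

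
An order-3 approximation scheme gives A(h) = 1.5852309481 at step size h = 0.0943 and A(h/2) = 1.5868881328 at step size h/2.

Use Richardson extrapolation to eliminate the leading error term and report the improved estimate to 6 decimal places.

Method order is 3; weight 2^3 = 8.
A(h/2) − A(h) = 1.5868881328 − 1.5852309481 = 0.0016571847
Correction (A(h/2) − A(h))/(8 − 1) = 0.0016571847/7 = 0.0002367407
R = 1.5868881328 + 0.0002367407 = 1.5871248735
Shift from A(h/2): +0.0002367407.

1.587125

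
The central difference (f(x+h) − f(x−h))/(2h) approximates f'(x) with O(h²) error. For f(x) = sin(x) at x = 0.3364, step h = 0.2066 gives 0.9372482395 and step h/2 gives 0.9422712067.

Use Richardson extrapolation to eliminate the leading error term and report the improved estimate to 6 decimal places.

0.943946

Error is O(h^2); halving h shrinks it by 2^2 = 4.
Weighted: 3.7690848268 − 0.9372482395 = 2.8318365873
(4·0.9422712067 − 0.9372482395)/(4 − 1) = 0.9439455291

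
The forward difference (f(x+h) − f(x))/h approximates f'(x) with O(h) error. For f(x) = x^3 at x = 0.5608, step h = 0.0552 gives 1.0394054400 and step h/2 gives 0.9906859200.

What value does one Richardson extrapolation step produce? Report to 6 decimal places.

r = 1, so 2^r = 2.
Top: 2(0.9906859200) − (1.0394054400) = 0.9419664000
Divide by 2^1 − 1 = 1.
R = 0.9419664000/1 = 0.9419664000
Correction |R − A(h/2)| = 4.872e-02; gap |A(h/2) − A(h)| = 4.872e-02.

0.941966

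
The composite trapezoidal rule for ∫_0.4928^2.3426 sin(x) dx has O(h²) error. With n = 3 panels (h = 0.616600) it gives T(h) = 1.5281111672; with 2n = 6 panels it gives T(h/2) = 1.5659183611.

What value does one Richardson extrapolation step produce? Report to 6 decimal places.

Error is O(h^2); halving h shrinks it by 2^2 = 4.
4 × 1.5659183611 = 6.2636734444; 6.2636734444 − 1.5281111672 = 4.7355622772
Denominator 4 − 1 = 3.
R = 4.7355622772/3 = 1.5785207591

1.578521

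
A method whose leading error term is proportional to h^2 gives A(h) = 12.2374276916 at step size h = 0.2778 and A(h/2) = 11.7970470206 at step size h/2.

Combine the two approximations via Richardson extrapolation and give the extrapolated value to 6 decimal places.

Method order is 2; weight 2^2 = 4.
A(h/2) − A(h) = 11.7970470206 − 12.2374276916 = -0.4403806710
Correction (A(h/2) − A(h))/(4 − 1) = (-0.4403806710)/3 = -0.1467935570
R = 11.7970470206 − 0.1467935570 = 11.6502534636
Shift from A(h/2): −0.1467935570.

11.650253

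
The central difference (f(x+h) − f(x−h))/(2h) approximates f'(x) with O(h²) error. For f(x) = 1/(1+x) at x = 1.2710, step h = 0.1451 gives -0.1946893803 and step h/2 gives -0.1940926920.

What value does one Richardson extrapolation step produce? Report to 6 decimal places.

With r = 2 the leading error scales as h^2, so the weight is 2^2 = 4.
4×(-0.1940926920) = -0.7763707680; subtract (-0.1946893803) → -0.5816813877
(4×(-0.1940926920) − (-0.1946893803))/(4 − 1) = -0.1938937959

-0.193894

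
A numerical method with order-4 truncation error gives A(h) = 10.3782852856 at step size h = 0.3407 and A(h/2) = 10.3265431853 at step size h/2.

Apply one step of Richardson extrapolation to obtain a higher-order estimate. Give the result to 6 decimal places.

Error is O(h^4); halving h shrinks it by 2^4 = 16.
Top: 16(10.3265431853) − (10.3782852856) = 154.8464056792
(16*10.3265431853 − 10.3782852856)/(16 − 1) = 10.3230937119
Shift from A(h/2): −0.0034494734.

10.323094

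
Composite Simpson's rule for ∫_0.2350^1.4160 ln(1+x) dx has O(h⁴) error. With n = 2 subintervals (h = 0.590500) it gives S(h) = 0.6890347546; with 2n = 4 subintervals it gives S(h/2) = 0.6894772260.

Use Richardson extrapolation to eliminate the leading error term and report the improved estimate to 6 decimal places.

The method has order 4: 2^4 = 16.
2^4*A(h/2) = 11.0316356160; minus A(h) gives 10.3426008614.
Denominator 16 − 1 = 15.
R = 10.3426008614/15 = 0.6895067241
Gap between inputs: 4.425e-04; correction applied: +0.0000294981.

0.689507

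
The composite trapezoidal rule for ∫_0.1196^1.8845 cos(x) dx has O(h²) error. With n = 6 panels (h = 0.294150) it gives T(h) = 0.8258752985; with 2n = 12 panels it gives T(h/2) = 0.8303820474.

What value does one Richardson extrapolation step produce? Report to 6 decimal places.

0.831884

With r = 2 the leading error scales as h^2, so the weight is 2^2 = 4.
4 × 0.8303820474 = 3.3215281896; subtract 0.8258752985 → 2.4956528911
Extrapolated: 2.4956528911 / 3 = 0.8318842970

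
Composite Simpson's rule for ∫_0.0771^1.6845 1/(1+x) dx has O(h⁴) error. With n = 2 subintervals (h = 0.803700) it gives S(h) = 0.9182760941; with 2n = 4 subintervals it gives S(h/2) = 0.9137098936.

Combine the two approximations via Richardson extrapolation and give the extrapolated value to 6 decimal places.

0.913405

With r = 4 the leading error scales as h^4, so the weight is 2^4 = 16.
2^4*A(h/2) = 14.6193582976; minus A(h) gives 13.7010822035.
(16*0.9137098936 − 0.9182760941)/(16 − 1) = 0.9134054802
Gap between inputs: 4.566e-03; correction applied: −0.0003044134.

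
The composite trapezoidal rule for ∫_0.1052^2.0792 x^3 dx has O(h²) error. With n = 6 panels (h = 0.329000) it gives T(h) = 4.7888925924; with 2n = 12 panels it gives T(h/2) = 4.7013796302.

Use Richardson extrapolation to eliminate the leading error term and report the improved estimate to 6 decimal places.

4.672209

With r = 2 the leading error scales as h^2, so the weight is 2^2 = 4.
Numerator 4*A(h/2) − A(h) = 4*4.7013796302 − 4.7888925924 = 14.0166259284
14.0166259284 ÷ 3 = 4.6722086428
Gap between inputs: 8.751e-02; correction applied: −0.0291709874.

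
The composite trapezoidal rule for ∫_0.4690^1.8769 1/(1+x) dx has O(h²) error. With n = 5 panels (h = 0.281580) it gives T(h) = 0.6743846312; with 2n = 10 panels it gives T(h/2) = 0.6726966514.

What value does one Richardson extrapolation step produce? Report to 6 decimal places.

The method has order 2: 2^2 = 4.
2^2×A(h/2) = 2.6907866056; minus A(h) gives 2.0164019744.
Extrapolated: 2.0164019744 / 3 = 0.6721339915

0.672134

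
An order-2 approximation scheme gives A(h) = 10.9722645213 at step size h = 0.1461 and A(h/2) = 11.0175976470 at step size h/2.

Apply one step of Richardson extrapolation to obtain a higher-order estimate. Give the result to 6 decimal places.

11.032709

Method order is 2; weight 2^2 = 4.
Numerator 4 × A(h/2) − A(h) = 4 × 11.0175976470 − 10.9722645213 = 33.0981260667
(4 × 11.0175976470 − 10.9722645213)/(4 − 1) = 11.0327086889
Shift from A(h/2): +0.0151110419.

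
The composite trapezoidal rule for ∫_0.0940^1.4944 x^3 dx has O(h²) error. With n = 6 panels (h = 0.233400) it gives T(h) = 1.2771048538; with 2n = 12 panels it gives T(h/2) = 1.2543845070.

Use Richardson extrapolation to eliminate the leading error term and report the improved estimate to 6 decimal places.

1.246811

With r = 2 the leading error scales as h^2, so the weight is 2^2 = 4.
2^2·A(h/2) = 5.0175380280; minus A(h) gives 3.7404331742.
3.7404331742 ÷ 3 = 1.2468110581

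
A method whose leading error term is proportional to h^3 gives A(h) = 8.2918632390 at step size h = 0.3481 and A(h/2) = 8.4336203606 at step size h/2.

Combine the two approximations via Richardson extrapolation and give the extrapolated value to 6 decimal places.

r = 3, so 2^r = 8.
8×8.4336203606 − 8.2918632390 = 59.1770996458
Denominator 8 − 1 = 7.
So the Richardson estimate is 8.4538713780.
Gap between inputs: 1.418e-01; correction applied: +0.0202510174.

8.453871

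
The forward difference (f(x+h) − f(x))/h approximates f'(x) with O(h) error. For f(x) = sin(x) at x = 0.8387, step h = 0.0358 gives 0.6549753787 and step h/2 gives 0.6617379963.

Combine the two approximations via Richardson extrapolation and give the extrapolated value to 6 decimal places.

0.668501

Error is O(h^1); halving h shrinks it by 2^1 = 2.
2*0.6617379963 = 1.3234759926; subtract 0.6549753787 → 0.6685006139
(2*0.6617379963 − 0.6549753787)/(2 − 1) = 0.6685006139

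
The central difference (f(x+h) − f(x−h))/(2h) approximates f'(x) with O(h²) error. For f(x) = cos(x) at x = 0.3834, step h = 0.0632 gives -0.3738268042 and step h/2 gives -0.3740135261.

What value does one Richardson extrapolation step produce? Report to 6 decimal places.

r = 2: numerator weight 4, denominator 3.
Numerator 4 × A(h/2) − A(h) = 4 × (-0.3740135261) − (-0.3738268042) = -1.1222273002
R = (-1.1222273002)/3 = -0.3740757667
Correction |R − A(h/2)| = 6.224e-05; gap |A(h/2) − A(h)| = 1.867e-04.

-0.374076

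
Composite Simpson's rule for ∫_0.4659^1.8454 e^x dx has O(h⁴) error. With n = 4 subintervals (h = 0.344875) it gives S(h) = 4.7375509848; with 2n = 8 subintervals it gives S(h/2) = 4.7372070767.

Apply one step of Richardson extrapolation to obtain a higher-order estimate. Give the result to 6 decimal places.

Method order is 4; weight 2^4 = 16.
Numerator 16×A(h/2) − A(h) = 16×4.7372070767 − 4.7375509848 = 71.0577622424
71.0577622424 ÷ 15 = 4.7371841495
Correction |R − A(h/2)| = 2.293e-05; gap |A(h/2) − A(h)| = 3.439e-04.

4.737184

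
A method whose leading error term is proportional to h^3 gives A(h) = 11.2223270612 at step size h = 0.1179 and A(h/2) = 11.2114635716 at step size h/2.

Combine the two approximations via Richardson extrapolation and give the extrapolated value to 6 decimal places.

11.209912

Order 3 gives 2^r = 8 and 2^r − 1 = 7.
A(h/2) − A(h) = 11.2114635716 − 11.2223270612 = -0.0108634896
Divide by 2^3 − 1 = 7: (-0.0108634896)/7 = -0.0015519271
R = 11.2114635716 − 0.0015519271 = 11.2099116445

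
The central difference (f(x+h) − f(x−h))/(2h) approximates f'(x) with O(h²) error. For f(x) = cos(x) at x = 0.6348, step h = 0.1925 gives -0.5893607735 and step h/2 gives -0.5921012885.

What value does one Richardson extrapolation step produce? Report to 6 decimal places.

-0.593015

With r = 2 the leading error scales as h^2, so the weight is 2^2 = 4.
Top: 4(-0.5921012885) − (-0.5893607735) = -1.7790443805
Divide by 2^2 − 1 = 3.
R = (-1.7790443805)/3 = -0.5930147935
Shift from A(h/2): −0.0009135050.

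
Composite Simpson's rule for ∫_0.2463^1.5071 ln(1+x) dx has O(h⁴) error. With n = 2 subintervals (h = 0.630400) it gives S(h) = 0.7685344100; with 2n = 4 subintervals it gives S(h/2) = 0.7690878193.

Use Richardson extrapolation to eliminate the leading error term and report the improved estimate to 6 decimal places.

0.769125

Leading term ∝ h^4; use weight 16 = 2^4.
Weighted: 12.3054051088 − 0.7685344100 = 11.5368706988
R = 11.5368706988/15 = 0.7691247133
Correction |R − A(h/2)| = 3.689e-05; gap |A(h/2) − A(h)| = 5.534e-04.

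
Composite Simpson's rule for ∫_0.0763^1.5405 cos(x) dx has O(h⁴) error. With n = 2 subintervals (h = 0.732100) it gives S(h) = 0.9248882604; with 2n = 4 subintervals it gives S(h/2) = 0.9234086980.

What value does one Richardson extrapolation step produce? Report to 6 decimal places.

Leading term ∝ h^4; use weight 16 = 2^4.
16·0.9234086980 − 0.9248882604 = 13.8496509076
Divide by 2^4 − 1 = 15.
(16·0.9234086980 − 0.9248882604)/(16 − 1) = 0.9233100605
Shift from A(h/2): −0.0000986375.

0.923310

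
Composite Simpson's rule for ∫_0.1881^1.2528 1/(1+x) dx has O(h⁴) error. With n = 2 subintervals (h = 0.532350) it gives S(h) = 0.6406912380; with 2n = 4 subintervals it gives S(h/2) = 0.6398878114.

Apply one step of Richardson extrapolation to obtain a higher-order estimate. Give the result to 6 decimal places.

0.639834

The method has order 4: 2^4 = 16.
2^4 × A(h/2) = 10.2382049824; minus A(h) gives 9.5975137444.
R = 9.5975137444/15 = 0.6398342496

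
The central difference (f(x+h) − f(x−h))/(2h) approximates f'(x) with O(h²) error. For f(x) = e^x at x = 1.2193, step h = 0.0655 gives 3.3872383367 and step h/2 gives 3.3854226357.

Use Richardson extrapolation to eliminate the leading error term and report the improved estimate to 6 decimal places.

3.384817

r = 2: numerator weight 4, denominator 3.
Difference of the inputs: 3.3854226357 − 3.3872383367 = -0.0018157010
Divide by 2^2 − 1 = 3: (-0.0018157010)/3 = -0.0006052337
R = 3.3854226357 − 0.0006052337 = 3.3848174020
Shift from A(h/2): −0.0006052337.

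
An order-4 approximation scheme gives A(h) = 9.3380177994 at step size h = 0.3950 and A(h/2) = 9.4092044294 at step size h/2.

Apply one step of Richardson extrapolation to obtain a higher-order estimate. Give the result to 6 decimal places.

Leading term ∝ h^4; use weight 16 = 2^4.
Top: 16(9.4092044294) − (9.3380177994) = 141.2092530710
R = 141.2092530710/15 = 9.4139502047
Correction |R − A(h/2)| = 4.746e-03; gap |A(h/2) − A(h)| = 7.119e-02.

9.413950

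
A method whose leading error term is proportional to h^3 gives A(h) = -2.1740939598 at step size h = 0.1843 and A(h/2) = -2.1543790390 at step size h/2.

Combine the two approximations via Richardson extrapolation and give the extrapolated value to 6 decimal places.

With r = 3 the leading error scales as h^3, so the weight is 2^3 = 8.
Numerator 8 × A(h/2) − A(h) = 8 × (-2.1543790390) − (-2.1740939598) = -15.0609383522
(8 × (-2.1543790390) − (-2.1740939598))/(8 − 1) = -2.1515626217

-2.151563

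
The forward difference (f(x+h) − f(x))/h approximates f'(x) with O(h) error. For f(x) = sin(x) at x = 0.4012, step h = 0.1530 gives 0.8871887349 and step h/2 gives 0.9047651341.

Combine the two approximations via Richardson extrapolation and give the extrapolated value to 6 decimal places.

Leading term ∝ h^1; use weight 2 = 2^1.
2*0.9047651341 − 0.8871887349 = 0.9223415333
Denominator 2 − 1 = 1.
So the Richardson estimate is 0.9223415333.
Shift from A(h/2): +0.0175763992.

0.922342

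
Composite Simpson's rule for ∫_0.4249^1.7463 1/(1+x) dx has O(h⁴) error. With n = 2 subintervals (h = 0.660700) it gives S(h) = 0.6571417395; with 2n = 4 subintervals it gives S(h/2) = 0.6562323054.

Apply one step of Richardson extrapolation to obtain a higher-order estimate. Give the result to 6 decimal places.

0.656172

Error is O(h^4); halving h shrinks it by 2^4 = 16.
A(h/2) − A(h) = 0.6562323054 − 0.6571417395 = -0.0009094341
Divide by 2^4 − 1 = 15: (-0.0009094341)/15 = -0.0000606289
R = 0.6562323054 − 0.0000606289 = 0.6561716765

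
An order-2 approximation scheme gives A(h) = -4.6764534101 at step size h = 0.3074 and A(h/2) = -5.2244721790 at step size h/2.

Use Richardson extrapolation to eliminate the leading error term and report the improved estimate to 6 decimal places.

r = 2: numerator weight 4, denominator 3.
4·(-5.2244721790) − (-4.6764534101) = -16.2214353059
Extrapolated: (-16.2214353059) / 3 = -5.4071451020

-5.407145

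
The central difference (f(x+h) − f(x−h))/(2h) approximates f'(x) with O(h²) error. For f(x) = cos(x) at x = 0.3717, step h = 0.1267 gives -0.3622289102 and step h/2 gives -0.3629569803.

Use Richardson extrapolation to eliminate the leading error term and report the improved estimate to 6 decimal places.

r = 2, so 2^r = 4.
2^2 × A(h/2) = -1.4518279212; minus A(h) gives -1.0895990110.
Extrapolated: (-1.0895990110) / 3 = -0.3631996703

-0.363200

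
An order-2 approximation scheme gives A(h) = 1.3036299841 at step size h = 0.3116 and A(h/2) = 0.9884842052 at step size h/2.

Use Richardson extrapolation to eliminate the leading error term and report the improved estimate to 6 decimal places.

0.883436

With r = 2 the leading error scales as h^2, so the weight is 2^2 = 4.
Weighted: 3.9539368208 − 1.3036299841 = 2.6503068367
R = 2.6503068367/3 = 0.8834356122
Gap between inputs: 3.151e-01; correction applied: −0.1050485930.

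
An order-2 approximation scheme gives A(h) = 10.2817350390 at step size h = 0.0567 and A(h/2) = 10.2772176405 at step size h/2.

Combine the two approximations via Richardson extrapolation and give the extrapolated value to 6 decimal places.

r = 2, so 2^r = 4.
Weighted: 41.1088705620 − 10.2817350390 = 30.8271355230
Denominator 4 − 1 = 3.
So the Richardson estimate is 10.2757118410.
Correction |R − A(h/2)| = 1.506e-03; gap |A(h/2) − A(h)| = 4.517e-03.

10.275712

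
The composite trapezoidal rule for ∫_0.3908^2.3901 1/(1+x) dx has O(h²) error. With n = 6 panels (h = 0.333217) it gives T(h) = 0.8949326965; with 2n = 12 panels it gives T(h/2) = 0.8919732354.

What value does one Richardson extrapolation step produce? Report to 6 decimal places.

Order 2 gives 2^r = 4 and 2^r − 1 = 3.
A(h/2) − A(h) = 0.8919732354 − 0.8949326965 = -0.0029594611
Correction (A(h/2) − A(h))/(4 − 1) = (-0.0029594611)/3 = -0.0009864870
R = A(h/2) + (A(h/2) − A(h))/3 = 0.8919732354 − 0.0009864870 = 0.8909867484

0.890987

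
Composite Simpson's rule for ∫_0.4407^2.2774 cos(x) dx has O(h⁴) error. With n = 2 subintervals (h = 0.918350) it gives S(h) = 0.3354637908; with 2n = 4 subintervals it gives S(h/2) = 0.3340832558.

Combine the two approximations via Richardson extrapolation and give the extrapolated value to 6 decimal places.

Leading term ∝ h^4; use weight 16 = 2^4.
Difference of the inputs: 0.3340832558 − 0.3354637908 = -0.0013805350
Divide by 2^4 − 1 = 15: (-0.0013805350)/15 = -0.0000920357
R = 0.3340832558 − 0.0000920357 = 0.3339912201

0.333991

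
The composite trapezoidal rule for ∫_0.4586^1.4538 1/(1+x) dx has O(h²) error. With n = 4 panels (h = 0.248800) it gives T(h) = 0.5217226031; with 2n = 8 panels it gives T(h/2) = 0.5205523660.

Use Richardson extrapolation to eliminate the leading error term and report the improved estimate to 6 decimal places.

0.520162

r = 2, so 2^r = 4.
2^2×A(h/2) = 2.0822094640; minus A(h) gives 1.5604868609.
Divide by 2^2 − 1 = 3.
Result: 0.5201622870
Gap between inputs: 1.170e-03; correction applied: −0.0003900790.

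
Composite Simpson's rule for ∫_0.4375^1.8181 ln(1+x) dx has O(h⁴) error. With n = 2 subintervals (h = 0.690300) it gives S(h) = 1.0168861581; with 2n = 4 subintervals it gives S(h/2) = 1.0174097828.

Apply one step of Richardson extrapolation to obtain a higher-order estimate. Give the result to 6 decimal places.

1.017445

Method order is 4; weight 2^4 = 16.
16*1.0174097828 = 16.2785565248; 16.2785565248 − 1.0168861581 = 15.2616703667
Denominator 16 − 1 = 15.
R = 15.2616703667/15 = 1.0174446911
Correction |R − A(h/2)| = 3.491e-05; gap |A(h/2) − A(h)| = 5.236e-04.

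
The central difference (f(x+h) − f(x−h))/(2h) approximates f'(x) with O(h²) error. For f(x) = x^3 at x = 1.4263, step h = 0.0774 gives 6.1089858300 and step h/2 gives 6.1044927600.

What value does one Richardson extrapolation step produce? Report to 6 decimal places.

6.102995

The method has order 2: 2^2 = 4.
4×6.1044927600 − 6.1089858300 = 18.3089852100
R = 18.3089852100/3 = 6.1029950700
Shift from A(h/2): −0.0014976900.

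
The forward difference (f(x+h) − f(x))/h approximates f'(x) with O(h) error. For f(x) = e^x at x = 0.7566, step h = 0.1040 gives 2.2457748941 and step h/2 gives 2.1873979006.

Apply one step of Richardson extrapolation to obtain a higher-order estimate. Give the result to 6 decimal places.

r = 1: numerator weight 2, denominator 1.
2*2.1873979006 − 2.2457748941 = 2.1290209071
R = 2.1290209071/1 = 2.1290209071
Correction |R − A(h/2)| = 5.838e-02; gap |A(h/2) − A(h)| = 5.838e-02.

2.129021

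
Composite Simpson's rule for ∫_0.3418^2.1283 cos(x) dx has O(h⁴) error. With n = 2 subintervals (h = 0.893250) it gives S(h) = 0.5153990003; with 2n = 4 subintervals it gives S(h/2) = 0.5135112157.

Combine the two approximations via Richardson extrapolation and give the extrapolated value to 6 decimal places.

r = 4, so 2^r = 16.
Numerator 16 × A(h/2) − A(h) = 16 × 0.5135112157 − 0.5153990003 = 7.7007804509
7.7007804509 ÷ 15 = 0.5133853634

0.513385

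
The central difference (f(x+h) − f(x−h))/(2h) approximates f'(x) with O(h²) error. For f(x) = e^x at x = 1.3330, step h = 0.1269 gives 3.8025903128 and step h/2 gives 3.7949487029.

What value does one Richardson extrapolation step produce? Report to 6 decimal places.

3.792401

r = 2: numerator weight 4, denominator 3.
4 × 3.7949487029 = 15.1797948116; subtract 3.8025903128 → 11.3772044988
R = 11.3772044988/3 = 3.7924014996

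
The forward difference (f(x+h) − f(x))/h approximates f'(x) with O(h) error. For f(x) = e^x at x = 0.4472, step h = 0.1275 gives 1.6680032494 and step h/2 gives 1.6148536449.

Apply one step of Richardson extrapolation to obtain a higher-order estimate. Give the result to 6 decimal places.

1.561704

r = 1: numerator weight 2, denominator 1.
Weighted: 3.2297072898 − 1.6680032494 = 1.5617040404
Divide by 2^1 − 1 = 1.
1.5617040404 ÷ 1 = 1.5617040404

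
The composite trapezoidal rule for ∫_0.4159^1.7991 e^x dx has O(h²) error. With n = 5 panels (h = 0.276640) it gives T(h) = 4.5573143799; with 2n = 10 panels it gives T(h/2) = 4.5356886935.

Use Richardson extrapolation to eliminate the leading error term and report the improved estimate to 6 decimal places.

The method has order 2: 2^2 = 4.
Weighted: 18.1427547740 − 4.5573143799 = 13.5854403941
Divide by 2^2 − 1 = 3.
(4 × 4.5356886935 − 4.5573143799)/(4 − 1) = 4.5284801314
Shift from A(h/2): −0.0072085621.

4.528480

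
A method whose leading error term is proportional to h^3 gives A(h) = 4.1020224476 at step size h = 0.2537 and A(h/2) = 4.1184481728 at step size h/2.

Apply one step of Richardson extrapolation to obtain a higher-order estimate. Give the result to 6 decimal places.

4.120795

The method has order 3: 2^3 = 8.
8×4.1184481728 = 32.9475853824; 32.9475853824 − 4.1020224476 = 28.8455629348
Divide by 2^3 − 1 = 7.
(8×4.1184481728 − 4.1020224476)/(8 − 1) = 4.1207947050
Shift from A(h/2): +0.0023465322.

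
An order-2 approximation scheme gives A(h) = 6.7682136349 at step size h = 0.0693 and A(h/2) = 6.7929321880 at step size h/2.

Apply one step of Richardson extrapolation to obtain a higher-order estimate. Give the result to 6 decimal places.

With r = 2 the leading error scales as h^2, so the weight is 2^2 = 4.
Weighted: 27.1717287520 − 6.7682136349 = 20.4035151171
(4 × 6.7929321880 − 6.7682136349)/(4 − 1) = 6.8011717057

6.801172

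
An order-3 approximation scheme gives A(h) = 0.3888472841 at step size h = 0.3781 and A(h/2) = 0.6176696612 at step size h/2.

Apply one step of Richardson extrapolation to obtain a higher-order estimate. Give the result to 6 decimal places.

0.650359

With r = 3 the leading error scales as h^3, so the weight is 2^3 = 8.
A(h/2) − A(h) = 0.6176696612 − 0.3888472841 = 0.2288223771
Divide by 2^3 − 1 = 7: 0.2288223771/7 = 0.0326889110
R = 0.6176696612 + 0.0326889110 = 0.6503585722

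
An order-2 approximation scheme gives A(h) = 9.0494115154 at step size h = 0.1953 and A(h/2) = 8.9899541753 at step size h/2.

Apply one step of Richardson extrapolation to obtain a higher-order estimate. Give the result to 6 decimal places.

8.970135

With r = 2 the leading error scales as h^2, so the weight is 2^2 = 4.
A(h/2) − A(h) = 8.9899541753 − 9.0494115154 = -0.0594573401
Correction (A(h/2) − A(h))/(4 − 1) = (-0.0594573401)/3 = -0.0198191134
R = 8.9899541753 − 0.0198191134 = 8.9701350619
Shift from A(h/2): −0.0198191134.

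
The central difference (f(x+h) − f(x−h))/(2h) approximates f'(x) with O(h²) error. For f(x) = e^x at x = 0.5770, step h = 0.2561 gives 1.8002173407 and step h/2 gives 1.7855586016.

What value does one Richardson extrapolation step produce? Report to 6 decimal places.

1.780672

Leading term ∝ h^2; use weight 4 = 2^2.
4·1.7855586016 − 1.8002173407 = 5.3420170657
Denominator 4 − 1 = 3.
(4·1.7855586016 − 1.8002173407)/(4 − 1) = 1.7806723552
Gap between inputs: 1.466e-02; correction applied: −0.0048862464.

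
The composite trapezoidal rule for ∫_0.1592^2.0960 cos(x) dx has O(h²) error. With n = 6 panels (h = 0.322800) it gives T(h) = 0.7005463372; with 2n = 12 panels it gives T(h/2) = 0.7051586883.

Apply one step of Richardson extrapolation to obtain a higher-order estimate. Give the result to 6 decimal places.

0.706696

Error is O(h^2); halving h shrinks it by 2^2 = 4.
2^2*A(h/2) = 2.8206347532; minus A(h) gives 2.1200884160.
Divide by 2^2 − 1 = 3.
Result: 0.7066961387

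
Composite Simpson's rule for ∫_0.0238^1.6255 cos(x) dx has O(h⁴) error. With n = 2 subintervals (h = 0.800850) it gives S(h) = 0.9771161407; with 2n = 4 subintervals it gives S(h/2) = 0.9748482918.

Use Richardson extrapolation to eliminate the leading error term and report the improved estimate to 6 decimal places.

Method order is 4; weight 2^4 = 16.
16×0.9748482918 = 15.5975726688; 15.5975726688 − 0.9771161407 = 14.6204565281
Divide by 2^4 − 1 = 15.
So the Richardson estimate is 0.9746971019.

0.974697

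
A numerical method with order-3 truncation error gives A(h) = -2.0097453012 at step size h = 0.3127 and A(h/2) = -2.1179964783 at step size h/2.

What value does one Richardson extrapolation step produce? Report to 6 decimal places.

-2.133461

Leading term ∝ h^3; use weight 8 = 2^3.
2^3*A(h/2) = -16.9439718264; minus A(h) gives -14.9342265252.
Denominator 8 − 1 = 7.
Result: -2.1334609322
Correction |R − A(h/2)| = 1.546e-02; gap |A(h/2) − A(h)| = 1.083e-01.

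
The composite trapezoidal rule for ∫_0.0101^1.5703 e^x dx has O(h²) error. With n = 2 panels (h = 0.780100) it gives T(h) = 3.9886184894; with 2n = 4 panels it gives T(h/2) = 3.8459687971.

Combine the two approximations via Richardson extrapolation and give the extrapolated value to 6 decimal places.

r = 2, so 2^r = 4.
Top: 4(3.8459687971) − (3.9886184894) = 11.3952566990
Denominator 4 − 1 = 3.
So the Richardson estimate is 3.7984188997.

3.798419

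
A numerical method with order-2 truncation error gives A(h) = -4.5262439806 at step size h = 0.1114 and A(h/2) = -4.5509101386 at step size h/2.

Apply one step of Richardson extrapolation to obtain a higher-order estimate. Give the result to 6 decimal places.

Order 2 gives 2^r = 4 and 2^r − 1 = 3.
Difference of the inputs: -4.5509101386 − (-4.5262439806) = -0.0246661580
Correction (A(h/2) − A(h))/(4 − 1) = (-0.0246661580)/3 = -0.0082220527
R = A(h/2) + (A(h/2) − A(h))/3 = -4.5509101386 − 0.0082220527 = -4.5591321913

-4.559132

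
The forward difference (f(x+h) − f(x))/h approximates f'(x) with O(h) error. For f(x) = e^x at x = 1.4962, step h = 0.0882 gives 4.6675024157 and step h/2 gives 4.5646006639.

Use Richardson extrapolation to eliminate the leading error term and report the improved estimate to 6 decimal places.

Error is O(h^1); halving h shrinks it by 2^1 = 2.
A(h/2) − A(h) = 4.5646006639 − 4.6675024157 = -0.1029017518
Correction (A(h/2) − A(h))/(2 − 1) = (-0.1029017518)/1 = -0.1029017518
R = 4.5646006639 − 0.1029017518 = 4.4616989121
Correction |R − A(h/2)| = 1.029e-01; gap |A(h/2) − A(h)| = 1.029e-01.

4.461699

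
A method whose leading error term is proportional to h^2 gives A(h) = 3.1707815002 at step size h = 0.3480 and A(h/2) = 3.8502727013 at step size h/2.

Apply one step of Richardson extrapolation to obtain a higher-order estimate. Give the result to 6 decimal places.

The method has order 2: 2^2 = 4.
2^2 × A(h/2) = 15.4010908052; minus A(h) gives 12.2303093050.
Divide by 2^2 − 1 = 3.
Extrapolated: 12.2303093050 / 3 = 4.0767697683

4.076770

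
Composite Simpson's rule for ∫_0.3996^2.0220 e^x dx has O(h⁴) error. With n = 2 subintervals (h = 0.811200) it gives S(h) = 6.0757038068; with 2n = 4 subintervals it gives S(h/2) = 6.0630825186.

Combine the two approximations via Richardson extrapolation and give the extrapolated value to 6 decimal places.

With r = 4 the leading error scales as h^4, so the weight is 2^4 = 16.
Top: 16(6.0630825186) − (6.0757038068) = 90.9336164908
Extrapolated: 90.9336164908 / 15 = 6.0622410994

6.062241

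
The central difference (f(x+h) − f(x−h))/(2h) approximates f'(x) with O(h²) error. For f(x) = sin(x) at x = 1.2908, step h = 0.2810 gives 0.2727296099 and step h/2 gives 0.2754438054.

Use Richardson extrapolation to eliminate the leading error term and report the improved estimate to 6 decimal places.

r = 2: numerator weight 4, denominator 3.
Top: 4(0.2754438054) − (0.2727296099) = 0.8290456117
Denominator 4 − 1 = 3.
Extrapolated: 0.8290456117 / 3 = 0.2763485372
Shift from A(h/2): +0.0009047318.

0.276349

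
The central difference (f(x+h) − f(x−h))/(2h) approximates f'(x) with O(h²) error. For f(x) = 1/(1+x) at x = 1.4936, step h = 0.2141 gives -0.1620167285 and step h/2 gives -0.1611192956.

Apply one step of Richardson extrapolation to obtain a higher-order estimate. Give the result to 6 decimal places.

-0.160820

r = 2: numerator weight 4, denominator 3.
Top: 4(-0.1611192956) − (-0.1620167285) = -0.4824604539
(-0.4824604539) ÷ 3 = -0.1608201513
Gap between inputs: 8.974e-04; correction applied: +0.0002991443.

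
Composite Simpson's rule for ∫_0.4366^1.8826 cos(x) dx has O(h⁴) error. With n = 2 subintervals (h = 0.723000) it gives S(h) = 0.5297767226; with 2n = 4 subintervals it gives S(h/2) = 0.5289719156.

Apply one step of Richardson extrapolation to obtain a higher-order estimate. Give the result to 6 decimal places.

r = 4: numerator weight 16, denominator 15.
Top: 16(0.5289719156) − (0.5297767226) = 7.9337739270
Extrapolated: 7.9337739270 / 15 = 0.5289182618
Gap between inputs: 8.048e-04; correction applied: −0.0000536538.

0.528918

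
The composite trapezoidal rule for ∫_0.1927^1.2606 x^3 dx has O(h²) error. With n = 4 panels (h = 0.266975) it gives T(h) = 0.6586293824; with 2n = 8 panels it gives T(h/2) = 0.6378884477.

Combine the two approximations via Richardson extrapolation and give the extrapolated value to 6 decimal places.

0.630975

With r = 2 the leading error scales as h^2, so the weight is 2^2 = 4.
Top: 4(0.6378884477) − (0.6586293824) = 1.8929244084
Denominator 4 − 1 = 3.
R = 1.8929244084/3 = 0.6309748028
Shift from A(h/2): −0.0069136449.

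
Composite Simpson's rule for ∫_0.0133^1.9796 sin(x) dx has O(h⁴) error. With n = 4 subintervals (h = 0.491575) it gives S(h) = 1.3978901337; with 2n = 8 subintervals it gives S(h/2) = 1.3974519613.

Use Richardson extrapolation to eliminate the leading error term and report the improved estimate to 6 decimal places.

Error is O(h^4); halving h shrinks it by 2^4 = 16.
Weighted: 22.3592313808 − 1.3978901337 = 20.9613412471
(16 × 1.3974519613 − 1.3978901337)/(16 − 1) = 1.3974227498

1.397423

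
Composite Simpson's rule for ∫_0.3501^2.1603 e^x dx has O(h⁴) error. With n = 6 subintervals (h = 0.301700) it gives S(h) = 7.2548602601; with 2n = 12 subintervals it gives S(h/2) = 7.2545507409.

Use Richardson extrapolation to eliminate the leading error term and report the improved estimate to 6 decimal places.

With r = 4 the leading error scales as h^4, so the weight is 2^4 = 16.
16 × 7.2545507409 = 116.0728118544; 116.0728118544 − 7.2548602601 = 108.8179515943
Denominator 16 − 1 = 15.
Result: 7.2545301063

7.254530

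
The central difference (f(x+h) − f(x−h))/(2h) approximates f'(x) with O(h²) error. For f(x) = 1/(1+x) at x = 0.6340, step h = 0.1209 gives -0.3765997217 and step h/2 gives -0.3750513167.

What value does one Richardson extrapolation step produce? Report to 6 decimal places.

-0.374535

Method order is 2; weight 2^2 = 4.
Difference of the inputs: -0.3750513167 − (-0.3765997217) = 0.0015484050
Correction (A(h/2) − A(h))/(4 − 1) = 0.0015484050/3 = 0.0005161350
R = -0.3750513167 + 0.0005161350 = -0.3745351817
Gap between inputs: 1.548e-03; correction applied: +0.0005161350.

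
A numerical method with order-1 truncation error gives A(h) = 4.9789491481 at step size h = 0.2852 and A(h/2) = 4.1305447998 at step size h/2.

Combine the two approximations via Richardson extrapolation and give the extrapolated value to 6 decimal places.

r = 1: numerator weight 2, denominator 1.
2^1 × A(h/2) = 8.2610895996; minus A(h) gives 3.2821404515.
Denominator 2 − 1 = 1.
(2 × 4.1305447998 − 4.9789491481)/(2 − 1) = 3.2821404515
Gap between inputs: 8.484e-01; correction applied: −0.8484043483.

3.282140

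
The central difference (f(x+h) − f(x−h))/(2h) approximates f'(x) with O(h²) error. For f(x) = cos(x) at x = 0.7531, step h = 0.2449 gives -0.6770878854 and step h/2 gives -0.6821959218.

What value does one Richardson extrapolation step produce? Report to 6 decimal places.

-0.683899

r = 2: numerator weight 4, denominator 3.
4×(-0.6821959218) − (-0.6770878854) = -2.0516958018
Divide by 2^2 − 1 = 3.
(4×(-0.6821959218) − (-0.6770878854))/(4 − 1) = -0.6838986006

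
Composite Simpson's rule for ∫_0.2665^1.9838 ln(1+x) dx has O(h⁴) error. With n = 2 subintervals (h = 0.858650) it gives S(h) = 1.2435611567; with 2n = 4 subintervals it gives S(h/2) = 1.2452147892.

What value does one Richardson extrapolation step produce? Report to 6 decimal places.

1.245325

r = 4: numerator weight 16, denominator 15.
2^4*A(h/2) = 19.9234366272; minus A(h) gives 18.6798754705.
18.6798754705 ÷ 15 = 1.2453250314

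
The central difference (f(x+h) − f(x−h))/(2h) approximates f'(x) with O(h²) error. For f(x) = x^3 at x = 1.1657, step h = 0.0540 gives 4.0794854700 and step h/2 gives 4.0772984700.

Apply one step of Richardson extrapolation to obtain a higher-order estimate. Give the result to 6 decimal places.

r = 2, so 2^r = 4.
Top: 4(4.0772984700) − (4.0794854700) = 12.2297084100
12.2297084100 ÷ 3 = 4.0765694700

4.076569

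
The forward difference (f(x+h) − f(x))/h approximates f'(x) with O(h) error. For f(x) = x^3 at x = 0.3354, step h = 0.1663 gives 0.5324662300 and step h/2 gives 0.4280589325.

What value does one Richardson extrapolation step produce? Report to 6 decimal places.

Order 1 gives 2^r = 2 and 2^r − 1 = 1.
Weighted: 0.8561178650 − 0.5324662300 = 0.3236516350
0.3236516350 ÷ 1 = 0.3236516350

0.323652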